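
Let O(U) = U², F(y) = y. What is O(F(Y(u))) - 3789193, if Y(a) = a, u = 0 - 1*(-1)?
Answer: -3789192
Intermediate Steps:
u = 1 (u = 0 + 1 = 1)
O(F(Y(u))) - 3789193 = 1² - 3789193 = 1 - 3789193 = -3789192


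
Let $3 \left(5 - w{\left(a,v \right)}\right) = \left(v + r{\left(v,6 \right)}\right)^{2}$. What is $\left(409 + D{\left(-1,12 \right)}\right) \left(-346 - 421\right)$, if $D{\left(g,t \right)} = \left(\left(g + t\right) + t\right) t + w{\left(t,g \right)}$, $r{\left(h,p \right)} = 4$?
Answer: $-526929$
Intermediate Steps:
$w{\left(a,v \right)} = 5 - \frac{\left(4 + v\right)^{2}}{3}$ ($w{\left(a,v \right)} = 5 - \frac{\left(v + 4\right)^{2}}{3} = 5 - \frac{\left(4 + v\right)^{2}}{3}$)
$D{\left(g,t \right)} = 5 - \frac{\left(4 + g\right)^{2}}{3} + t \left(g + 2 t\right)$ ($D{\left(g,t \right)} = \left(\left(g + t\right) + t\right) t - \left(-5 + \frac{\left(4 + g\right)^{2}}{3}\right) = \left(g + 2 t\right) t - \left(-5 + \frac{\left(4 + g\right)^{2}}{3}\right) = t \left(g + 2 t\right) - \left(-5 + \frac{\left(4 + g\right)^{2}}{3}\right) = 5 - \frac{\left(4 + g\right)^{2}}{3} + t \left(g + 2 t\right)$)
$\left(409 + D{\left(-1,12 \right)}\right) \left(-346 - 421\right) = \left(409 + \left(5 + 2 \cdot 12^{2} - \frac{\left(4 - 1\right)^{2}}{3} - 12\right)\right) \left(-346 - 421\right) = \left(409 + \left(5 + 2 \cdot 144 - \frac{3^{2}}{3} - 12\right)\right) \left(-767\right) = \left(409 + \left(5 + 288 - 3 - 12\right)\right) \left(-767\right) = \left(409 + 278\right) \left(-767\right) = 687 \left(-767\right) = -526929$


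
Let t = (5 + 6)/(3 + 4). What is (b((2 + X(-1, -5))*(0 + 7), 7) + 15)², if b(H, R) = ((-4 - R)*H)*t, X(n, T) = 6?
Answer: 908209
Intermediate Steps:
t = 11/7 ≈ 1.5714
b(H, R) = 11*H*(-4 - R)/7 (b(H, R) = ((-4 - R)*H)*(11/7) = (H*(-4 - R))*(11/7) = 11*H*(-4 - R)/7)
(b((2 + X(-1, -5))*(0 + 7), 7) + 15)² = (-11*(2 + 6)*(0 + 7)*(4 + 7)/7 + 15)² = (-11/7*8*7*11 + 15)² = (-11/7*56*11 + 15)² = (-968 + 15)² = (-953)² = 908209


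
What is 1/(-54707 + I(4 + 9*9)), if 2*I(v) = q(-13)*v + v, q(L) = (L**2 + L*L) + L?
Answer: -1/40852 ≈ -2.4479e-5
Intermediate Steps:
q(L) = L + 2*L**2 (q(L) = (L**2 + L**2) + L = 2*L**2 + L = L + 2*L**2)
I(v) = 163*v (I(v) = ((-13*(1 + 2*(-13)))*v + v)/2 = ((-13*(1 - 26))*v + v)/2 = ((-13*(-25))*v + v)/2 = (325*v + v)/2 = (326*v)/2 = 163*v)
1/(-54707 + I(4 + 9*9)) = 1/(-54707 + 163*(4 + 9*9)) = 1/(-54707 + 163*(4 + 81)) = 1/(-54707 + 163*85) = 1/(-54707 + 13855) = 1/(-40852) = -1/40852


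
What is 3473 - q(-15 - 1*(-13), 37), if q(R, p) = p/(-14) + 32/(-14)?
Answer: 48691/14 ≈ 3477.9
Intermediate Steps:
q(R, p) = -16/7 - p/14 (q(R, p) = p*(-1/14) + 32*(-1/14) = -p/14 - 16/7 = -16/7 - p/14)
3473 - q(-15 - 1*(-13), 37) = 3473 - (-16/7 - 1/14*37) = 3473 - (-16/7 - 37/14) = 3473 - 1*(-69/14) = 3473 + 69/14 = 48691/14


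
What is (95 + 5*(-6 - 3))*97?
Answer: 4850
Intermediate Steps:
(95 + 5*(-6 - 3))*97 = (95 + 5*(-9))*97 = (95 - 45)*97 = 50*97 = 4850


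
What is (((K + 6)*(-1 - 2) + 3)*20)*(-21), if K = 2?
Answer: 8820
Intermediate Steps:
(((K + 6)*(-1 - 2) + 3)*20)*(-21) = (((2 + 6)*(-1 - 2) + 3)*20)*(-21) = ((8*(-3) + 3)*20)*(-21) = ((-24 + 3)*20)*(-21) = -21*20*(-21) = -420*(-21) = 8820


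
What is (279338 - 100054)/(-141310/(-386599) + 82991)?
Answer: 69311015116/32084378919 ≈ 2.1603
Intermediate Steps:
(279338 - 100054)/(-141310/(-386599) + 82991) = 179284/(-141310*(-1/386599) + 82991) = 179284/(141310/386599 + 82991) = 179284/(32084378919/386599) = 179284*(386599/32084378919) = 69311015116/32084378919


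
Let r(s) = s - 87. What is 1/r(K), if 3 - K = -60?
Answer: -1/24 ≈ -0.041667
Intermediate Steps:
K = 63 (K = 3 - 1*(-60) = 3 + 60 = 63)
r(s) = -87 + s
1/r(K) = 1/(-87 + 63) = 1/(-24) = -1/24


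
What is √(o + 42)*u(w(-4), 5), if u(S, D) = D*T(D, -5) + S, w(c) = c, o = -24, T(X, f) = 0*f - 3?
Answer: -57*√2 ≈ -80.610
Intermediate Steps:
T(X, f) = -3 (T(X, f) = 0 - 3 = -3)
u(S, D) = S - 3*D (u(S, D) = D*(-3) + S = -3*D + S = S - 3*D)
√(o + 42)*u(w(-4), 5) = √(-24 + 42)*(-4 - 3*5) = √18*(-4 - 15) = (3*√2)*(-19) = -57*√2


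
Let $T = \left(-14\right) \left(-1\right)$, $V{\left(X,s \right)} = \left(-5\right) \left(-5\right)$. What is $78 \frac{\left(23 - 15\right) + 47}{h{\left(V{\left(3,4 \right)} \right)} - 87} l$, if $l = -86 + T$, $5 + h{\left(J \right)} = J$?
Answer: $\frac{308880}{67} \approx 4610.1$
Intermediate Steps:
$V{\left(X,s \right)} = 25$
$h{\left(J \right)} = -5 + J$
$T = 14$
$l = -72$ ($l = -86 + 14 = -72$)
$78 \frac{\left(23 - 15\right) + 47}{h{\left(V{\left(3,4 \right)} \right)} - 87} l = 78 \frac{\left(23 - 15\right) + 47}{\left(-5 + 25\right) - 87} \left(-72\right) = 78 \frac{8 + 47}{20 - 87} \left(-72\right) = 78 \frac{55}{-67} \left(-72\right) = 78 \cdot 55 \left(- \frac{1}{67}\right) \left(-72\right) = 78 \left(- \frac{55}{67}\right) \left(-72\right) = \left(- \frac{4290}{67}\right) \left(-72\right) = \frac{308880}{67}$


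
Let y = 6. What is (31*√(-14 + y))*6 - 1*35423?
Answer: -35423 + 372*I*√2 ≈ -35423.0 + 526.09*I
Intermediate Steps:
(31*√(-14 + y))*6 - 1*35423 = (31*√(-14 + 6))*6 - 1*35423 = (31*√(-8))*6 - 35423 = (31*(2*I*√2))*6 - 35423 = (62*I*√2)*6 - 35423 = 372*I*√2 - 35423 = -35423 + 372*I*√2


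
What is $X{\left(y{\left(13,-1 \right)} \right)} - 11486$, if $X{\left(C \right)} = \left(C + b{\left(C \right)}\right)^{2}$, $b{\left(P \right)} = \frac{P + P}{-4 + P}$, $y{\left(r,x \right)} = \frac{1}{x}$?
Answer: $- \frac{287141}{25} \approx -11486.0$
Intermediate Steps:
$b{\left(P \right)} = \frac{2 P}{-4 + P}$
$X{\left(C \right)} = \left(C + \frac{2 C}{-4 + C}\right)^{2}$
$X{\left(y{\left(13,-1 \right)} \right)} - 11486 = \frac{\left(\frac{1}{-1}\right)^{2} \left(-2 + \frac{1}{-1}\right)^{2}}{\left(-4 + \frac{1}{-1}\right)^{2}} - 11486 = \frac{\left(-1\right)^{2} \left(-2 - 1\right)^{2}}{\left(-4 - 1\right)^{2}} - 11486 = 1 \cdot \frac{1}{25} \left(-3\right)^{2} - 11486 = 1 \cdot \frac{1}{25} \cdot 9 - 11486 = \frac{9}{25} - 11486 = - \frac{287141}{25}$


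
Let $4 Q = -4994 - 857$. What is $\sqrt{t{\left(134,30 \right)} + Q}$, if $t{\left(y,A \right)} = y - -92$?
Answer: $\frac{i \sqrt{4947}}{2} \approx 35.167 i$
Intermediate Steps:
$Q = - \frac{5851}{4}$ ($Q = \frac{-4994 - 857}{4} = \frac{1}{4} \left(-5851\right) = - \frac{5851}{4} \approx -1462.8$)
$t{\left(y,A \right)} = 92 + y$ ($t{\left(y,A \right)} = y + 92 = 92 + y$)
$\sqrt{t{\left(134,30 \right)} + Q} = \sqrt{\left(92 + 134\right) - \frac{5851}{4}} = \sqrt{226 - \frac{5851}{4}} = \sqrt{- \frac{4947}{4}} = \frac{i \sqrt{4947}}{2}$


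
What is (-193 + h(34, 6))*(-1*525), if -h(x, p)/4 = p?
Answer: 113925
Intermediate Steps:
h(x, p) = -4*p
(-193 + h(34, 6))*(-1*525) = (-193 - 4*6)*(-1*525) = (-193 - 24)*(-525) = -217*(-525) = 113925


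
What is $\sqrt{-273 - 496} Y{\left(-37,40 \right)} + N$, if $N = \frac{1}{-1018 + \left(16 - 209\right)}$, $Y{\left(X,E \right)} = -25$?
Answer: $- \frac{1}{1211} - 25 i \sqrt{769} \approx -0.00082576 - 693.27 i$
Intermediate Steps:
$N = - \frac{1}{1211}$ ($N = \frac{1}{-1018 + \left(16 - 209\right)} = \frac{1}{-1018 - 193} = \frac{1}{-1211} = - \frac{1}{1211} \approx -0.00082576$)
$\sqrt{-273 - 496} Y{\left(-37,40 \right)} + N = \sqrt{-273 - 496} \left(-25\right) - \frac{1}{1211} = \sqrt{-769} \left(-25\right) - \frac{1}{1211} = i \sqrt{769} \left(-25\right) - \frac{1}{1211} = - 25 i \sqrt{769} - \frac{1}{1211} = - \frac{1}{1211} - 25 i \sqrt{769}$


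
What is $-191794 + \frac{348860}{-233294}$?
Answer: $- \frac{22372369148}{116647} \approx -1.918 \cdot 10^{5}$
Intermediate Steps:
$-191794 + \frac{348860}{-233294} = -191794 + 348860 \left(- \frac{1}{233294}\right) = -191794 - \frac{174430}{116647} = - \frac{22372369148}{116647}$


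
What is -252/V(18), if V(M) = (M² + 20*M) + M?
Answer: -14/39 ≈ -0.35897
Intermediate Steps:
V(M) = M² + 21*M
-252/V(18) = -252*1/(18*(21 + 18)) = -252/(18*39) = -252/702 = -252*1/702 = -14/39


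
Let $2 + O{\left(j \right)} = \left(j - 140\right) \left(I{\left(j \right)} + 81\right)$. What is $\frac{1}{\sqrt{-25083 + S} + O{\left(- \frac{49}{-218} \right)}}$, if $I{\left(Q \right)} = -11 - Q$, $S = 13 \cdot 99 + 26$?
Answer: $- \frac{22031624023796}{214968843952337561} - \frac{2258530576 i \sqrt{23770}}{214968843952337561} \approx -0.00010249 - 1.6198 \cdot 10^{-6} i$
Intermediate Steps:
$S = 1313$ ($S = 1287 + 26 = 1313$)
$O{\left(j \right)} = -2 + \left(-140 + j\right) \left(70 - j\right)$ ($O{\left(j \right)} = -2 + \left(j - 140\right) \left(\left(-11 - j\right) + 81\right) = -2 + \left(-140 + j\right) \left(70 - j\right)$)
$\frac{1}{\sqrt{-25083 + S} + O{\left(- \frac{49}{-218} \right)}} = \frac{1}{\sqrt{-25083 + 1313} - \left(9802 + \left(- \frac{49}{-218}\right)^{2} - - \frac{10290}{-218}\right)} = \frac{1}{\sqrt{-23770} - \left(9802 + \left(\left(-49\right) \left(- \frac{1}{218}\right)\right)^{2} - \left(-10290\right) \left(- \frac{1}{218}\right)\right)} = \frac{1}{i \sqrt{23770} - \frac{463589429}{47524}} = \frac{1}{- \frac{463589429}{47524} + i \sqrt{23770}}$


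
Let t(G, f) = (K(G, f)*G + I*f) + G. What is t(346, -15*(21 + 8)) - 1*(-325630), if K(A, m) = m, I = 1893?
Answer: -647989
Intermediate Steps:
t(G, f) = G + 1893*f + G*f (t(G, f) = (f*G + 1893*f) + G = (G*f + 1893*f) + G = (1893*f + G*f) + G = G + 1893*f + G*f)
t(346, -15*(21 + 8)) - 1*(-325630) = (346 + 1893*(-15*(21 + 8)) + 346*(-15*(21 + 8))) - 1*(-325630) = (346 + 1893*(-15*29) + 346*(-15*29)) + 325630 = (346 + 1893*(-435) + 346*(-435)) + 325630 = (346 - 823455 - 150510) + 325630 = -973619 + 325630 = -647989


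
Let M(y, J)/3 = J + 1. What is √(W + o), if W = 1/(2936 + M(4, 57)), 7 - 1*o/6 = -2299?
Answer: √133823178710/3110 ≈ 117.63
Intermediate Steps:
o = 13836 (o = 42 - 6*(-2299) = 42 + 13794 = 13836)
M(y, J) = 3 + 3*J (M(y, J) = 3*(J + 1) = 3*(1 + J) = 3 + 3*J)
W = 1/3110 (W = 1/(2936 + (3 + 3*57)) = 1/(2936 + (3 + 171)) = 1/(2936 + 174) = 1/3110 ≈ 0.00032154)
√(W + o) = √(1/3110 + 13836) = √(43029961/3110) = √133823178710/3110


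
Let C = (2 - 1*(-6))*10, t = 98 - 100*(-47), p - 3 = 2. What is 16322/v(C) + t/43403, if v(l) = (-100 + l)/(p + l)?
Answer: -6021592415/86806 ≈ -69368.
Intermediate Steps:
p = 5 (p = 3 + 2 = 5)
t = 4798 (t = 98 + 4700 = 4798)
C = 80 (C = (2 + 6)*10 = 8*10 = 80)
v(l) = (-100 + l)/(5 + l)
16322/v(C) + t/43403 = 16322/(((-100 + 80)/(5 + 80))) + 4798/43403 = 16322/((-20/85)) + 4798*(1/43403) = 16322/(((1/85)*(-20))) + 4798/43403 = 16322/(-4/17) + 4798/43403 = 16322*(-17/4) + 4798/43403 = -138737/2 + 4798/43403 = -6021592415/86806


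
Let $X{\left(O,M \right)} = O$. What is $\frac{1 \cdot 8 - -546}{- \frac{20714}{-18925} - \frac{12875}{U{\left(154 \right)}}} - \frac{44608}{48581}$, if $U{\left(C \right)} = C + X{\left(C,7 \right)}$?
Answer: $- \frac{167462842444104}{11527273592003} \approx -14.528$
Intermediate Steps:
$U{\left(C \right)} = 2 C$ ($U{\left(C \right)} = C + C = 2 C$)
$\frac{1 \cdot 8 - -546}{- \frac{20714}{-18925} - \frac{12875}{U{\left(154 \right)}}} - \frac{44608}{48581} = \frac{1 \cdot 8 - -546}{- \frac{20714}{-18925} - \frac{12875}{2 \cdot 154}} - \frac{44608}{48581} = \frac{8 + 546}{\left(-20714\right) \left(- \frac{1}{18925}\right) - \frac{12875}{308}} - \frac{44608}{48581} = \frac{554}{\frac{20714}{18925} - \frac{12875}{308}} - \frac{44608}{48581} = \frac{554}{- \frac{237279463}{5828900}} - \frac{44608}{48581} = 554 \left(- \frac{5828900}{237279463}\right) - \frac{44608}{48581} = - \frac{3229210600}{237279463} - \frac{44608}{48581} = - \frac{167462842444104}{11527273592003}$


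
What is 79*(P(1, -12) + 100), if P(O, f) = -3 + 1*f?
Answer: 6715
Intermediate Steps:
P(O, f) = -3 + f
79*(P(1, -12) + 100) = 79*((-3 - 12) + 100) = 79*(-15 + 100) = 79*85 = 6715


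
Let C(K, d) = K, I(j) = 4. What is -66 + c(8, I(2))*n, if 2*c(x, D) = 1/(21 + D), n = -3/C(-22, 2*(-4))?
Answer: -72597/1100 ≈ -65.997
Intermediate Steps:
n = 3/22 (n = -3/(-22) = -3*(-1/22) = 3/22 ≈ 0.13636)
c(x, D) = 1/(2*(21 + D))
-66 + c(8, I(2))*n = -66 + (1/(2*(21 + 4)))*(3/22) = -66 + ((½)/25)*(3/22) = -66 + ((½)*(1/25))*(3/22) = -66 + (1/50)*(3/22) = -66 + 3/1100 = -72597/1100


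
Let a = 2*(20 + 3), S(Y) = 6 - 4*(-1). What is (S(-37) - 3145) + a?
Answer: -3089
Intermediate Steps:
S(Y) = 10 (S(Y) = 6 + 4 = 10)
a = 46 (a = 2*23 = 46)
(S(-37) - 3145) + a = (10 - 3145) + 46 = -3135 + 46 = -3089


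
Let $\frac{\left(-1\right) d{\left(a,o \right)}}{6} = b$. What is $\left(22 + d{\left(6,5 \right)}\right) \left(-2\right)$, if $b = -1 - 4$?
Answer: $-104$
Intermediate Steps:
$b = -5$
$d{\left(a,o \right)} = 30$ ($d{\left(a,o \right)} = \left(-6\right) \left(-5\right) = 30$)
$\left(22 + d{\left(6,5 \right)}\right) \left(-2\right) = \left(22 + 30\right) \left(-2\right) = 52 \left(-2\right) = -104$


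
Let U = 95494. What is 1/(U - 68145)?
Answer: 1/27349 ≈ 3.6564e-5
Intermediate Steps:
1/(U - 68145) = 1/(95494 - 68145) = 1/27349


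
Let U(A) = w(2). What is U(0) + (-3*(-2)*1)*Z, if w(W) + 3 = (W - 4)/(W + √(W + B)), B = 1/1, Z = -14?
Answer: -91 + 2*√3 ≈ -87.536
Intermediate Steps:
B = 1
w(W) = -3 + (-4 + W)/(W + √(1 + W)) (w(W) = -3 + (W - 4)/(W + √(W + 1)) = -3 + (-4 + W)/(W + √(1 + W)))
U(A) = (-8 - 3*√3)/(2 + √3) (U(A) = (-4 - 3*√(1 + 2) - 2*2)/(2 + √(1 + 2)) = (-4 - 3*√3 - 4)/(2 + √3) = (-8 - 3*√3)/(2 + √3))
U(0) + (-3*(-2)*1)*Z = (-7 + 2*√3) + (-3*(-2)*1)*(-14) = (-7 + 2*√3) + (6*1)*(-14) = (-7 + 2*√3) + 6*(-14) = (-7 + 2*√3) - 84 = -91 + 2*√3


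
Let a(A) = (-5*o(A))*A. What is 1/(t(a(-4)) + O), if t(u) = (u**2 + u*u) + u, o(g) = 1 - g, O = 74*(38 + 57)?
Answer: 1/27130 ≈ 3.6860e-5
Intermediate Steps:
O = 7030 (O = 74*95 = 7030)
a(A) = A*(-5 + 5*A) (a(A) = (-5*(1 - A))*A = (-5 + 5*A)*A = A*(-5 + 5*A))
t(u) = u + 2*u**2 (t(u) = (u**2 + u**2) + u = 2*u**2 + u = u + 2*u**2)
1/(t(a(-4)) + O) = 1/((5*(-4)*(-1 - 4))*(1 + 2*(5*(-4)*(-1 - 4))) + 7030) = 1/((5*(-4)*(-5))*(1 + 2*(5*(-4)*(-5))) + 7030) = 1/(100*(1 + 2*100) + 7030) = 1/(100*(1 + 200) + 7030) = 1/(100*201 + 7030) = 1/(20100 + 7030) = 1/27130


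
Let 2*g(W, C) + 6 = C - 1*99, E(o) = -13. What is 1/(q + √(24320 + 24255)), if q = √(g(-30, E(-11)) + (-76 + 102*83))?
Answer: 1/(√8331 + 5*√1943) ≈ 0.0032085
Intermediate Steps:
g(W, C) = -105/2 + C/2 (g(W, C) = -3 + (C - 1*99)/2 = -3 + (C - 99)/2 = -3 + (-99 + C)/2 = -3 + (-99/2 + C/2) = -105/2 + C/2)
q = √8331 (q = √((-105/2 + (½)*(-13)) + (-76 + 102*83)) = √((-105/2 - 13/2) + (-76 + 8466)) = √(-59 + 8390) = √8331 ≈ 91.274)
1/(q + √(24320 + 24255)) = 1/(√8331 + √(24320 + 24255)) = 1/(√8331 + √48575) = 1/(√8331 + 5*√1943)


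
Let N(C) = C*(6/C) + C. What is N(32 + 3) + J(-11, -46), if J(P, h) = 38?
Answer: 79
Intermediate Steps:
N(C) = 6 + C
N(32 + 3) + J(-11, -46) = (6 + (32 + 3)) + 38 = (6 + 35) + 38 = 41 + 38 = 79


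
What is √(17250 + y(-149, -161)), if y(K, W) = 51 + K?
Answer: 16*√67 ≈ 130.97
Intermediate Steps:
√(17250 + y(-149, -161)) = √(17250 + (51 - 149)) = √(17250 - 98) = √17152 = 16*√67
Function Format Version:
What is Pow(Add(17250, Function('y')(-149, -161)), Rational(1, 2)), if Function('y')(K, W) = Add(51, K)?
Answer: Mul(16, Pow(67, Rational(1, 2))) ≈ 130.97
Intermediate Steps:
Pow(Add(17250, Function('y')(-149, -161)), Rational(1, 2)) = Pow(Add(17250, Add(51, -149)), Rational(1, 2)) = Pow(Add(17250, -98), Rational(1, 2)) = Pow(17152, Rational(1, 2)) = Mul(16, Pow(67, Rational(1, 2)))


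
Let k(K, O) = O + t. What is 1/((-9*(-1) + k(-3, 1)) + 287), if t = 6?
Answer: 1/303 ≈ 0.0033003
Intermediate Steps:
k(K, O) = 6 + O (k(K, O) = O + 6 = 6 + O)
1/((-9*(-1) + k(-3, 1)) + 287) = 1/((-9*(-1) + (6 + 1)) + 287) = 1/((9 + 7) + 287) = 1/(16 + 287) = 1/303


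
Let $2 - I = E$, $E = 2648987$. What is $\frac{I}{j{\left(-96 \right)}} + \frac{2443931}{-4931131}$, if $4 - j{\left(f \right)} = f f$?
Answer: $\frac{13039978559663}{45425578772} \approx 287.06$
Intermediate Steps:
$I = -2648985$ ($I = 2 - 2648987 = -2648985$)
$j{\left(f \right)} = 4 - f^{2}$ ($j{\left(f \right)} = 4 - f f = 4 - f^{2}$)
$\frac{I}{j{\left(-96 \right)}} + \frac{2443931}{-4931131} = - \frac{2648985}{4 - \left(-96\right)^{2}} + \frac{2443931}{-4931131} = - \frac{2648985}{4 - 9216} + 2443931 \left(- \frac{1}{4931131}\right) = - \frac{2648985}{4 - 9216} - \frac{2443931}{4931131} = - \frac{2648985}{-9212} - \frac{2443931}{4931131} = \left(-2648985\right) \left(- \frac{1}{9212}\right) - \frac{2443931}{4931131} = \frac{2648985}{9212} - \frac{2443931}{4931131} = \frac{13039978559663}{45425578772}$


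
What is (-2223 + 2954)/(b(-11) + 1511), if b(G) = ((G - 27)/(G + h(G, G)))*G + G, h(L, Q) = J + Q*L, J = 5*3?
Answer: 5375/11054 ≈ 0.48625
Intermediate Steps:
J = 15
h(L, Q) = 15 + L*Q (h(L, Q) = 15 + Q*L = 15 + L*Q)
b(G) = G + G*(-27 + G)/(15 + G + G²) (b(G) = ((G - 27)/(G + (15 + G*G)))*G + G = ((-27 + G)/(G + (15 + G²)))*G + G = ((-27 + G)/(15 + G + G²))*G + G = G*(-27 + G)/(15 + G + G²) + G = G + G*(-27 + G)/(15 + G + G²))
(-2223 + 2954)/(b(-11) + 1511) = (-2223 + 2954)/(-11*(-12 + (-11)² + 2*(-11))/(15 - 11 + (-11)²) + 1511) = 731/(-11*(-12 + 121 - 22)/(15 - 11 + 121) + 1511) = 731/(-11*87/125 + 1511) = 731/(-11*1/125*87 + 1511) = 731/(-957/125 + 1511) = 731/(187918/125) = 731*(125/187918) = 5375/11054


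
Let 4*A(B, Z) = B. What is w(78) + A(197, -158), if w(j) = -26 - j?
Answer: -219/4 ≈ -54.750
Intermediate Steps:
A(B, Z) = B/4
w(78) + A(197, -158) = (-26 - 1*78) + (¼)*197 = (-26 - 78) + 197/4 = -104 + 197/4 = -219/4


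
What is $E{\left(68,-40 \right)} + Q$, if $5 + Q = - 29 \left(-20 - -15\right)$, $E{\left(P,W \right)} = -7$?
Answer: $133$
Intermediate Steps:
$Q = 140$ ($Q = -5 - 29 \left(-20 - -15\right) = -5 - 29 \left(-20 + 15\right) = -5 - -145 = -5 + 145 = 140$)
$E{\left(68,-40 \right)} + Q = -7 + 140 = 133$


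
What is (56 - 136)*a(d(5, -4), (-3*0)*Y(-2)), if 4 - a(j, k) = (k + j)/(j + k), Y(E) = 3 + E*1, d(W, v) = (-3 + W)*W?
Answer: -240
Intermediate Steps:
d(W, v) = W*(-3 + W)
Y(E) = 3 + E
a(j, k) = 3 (a(j, k) = 4 - (k + j)/(j + k) = 4 - (j + k)/(j + k) = 4 - 1*1 = 4 - 1 = 3)
(56 - 136)*a(d(5, -4), (-3*0)*Y(-2)) = (56 - 136)*3 = -80*3 = -240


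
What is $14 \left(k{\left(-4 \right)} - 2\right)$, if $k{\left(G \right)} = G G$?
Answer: $196$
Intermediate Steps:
$k{\left(G \right)} = G^{2}$
$14 \left(k{\left(-4 \right)} - 2\right) = 14 \left(\left(-4\right)^{2} - 2\right) = 14 \left(16 - 2\right) = 14 \cdot 14 = 196$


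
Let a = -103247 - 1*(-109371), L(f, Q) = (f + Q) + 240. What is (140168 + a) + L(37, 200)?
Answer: 146769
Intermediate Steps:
L(f, Q) = 240 + Q + f (L(f, Q) = (Q + f) + 240 = 240 + Q + f)
a = 6124 (a = -103247 + 109371 = 6124)
(140168 + a) + L(37, 200) = (140168 + 6124) + (240 + 200 + 37) = 146292 + 477 = 146769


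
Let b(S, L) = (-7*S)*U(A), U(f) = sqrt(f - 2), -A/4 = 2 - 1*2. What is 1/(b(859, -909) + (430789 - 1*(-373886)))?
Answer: 804675/647574167963 + 6013*I*sqrt(2)/647574167963 ≈ 1.2426e-6 + 1.3132e-8*I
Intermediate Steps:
A = 0 (A = -4*(2 - 1*2) = -4*(2 - 2) = -4*0 = 0)
U(f) = sqrt(-2 + f)
b(S, L) = -7*I*S*sqrt(2) (b(S, L) = (-7*S)*sqrt(-2 + 0) = (-7*S)*sqrt(-2) = (-7*S)*(I*sqrt(2)) = -7*I*S*sqrt(2))
1/(b(859, -909) + (430789 - 1*(-373886))) = 1/(-7*I*859*sqrt(2) + (430789 - 1*(-373886))) = 1/(-6013*I*sqrt(2) + (430789 + 373886)) = 1/(-6013*I*sqrt(2) + 804675) = 1/(804675 - 6013*I*sqrt(2))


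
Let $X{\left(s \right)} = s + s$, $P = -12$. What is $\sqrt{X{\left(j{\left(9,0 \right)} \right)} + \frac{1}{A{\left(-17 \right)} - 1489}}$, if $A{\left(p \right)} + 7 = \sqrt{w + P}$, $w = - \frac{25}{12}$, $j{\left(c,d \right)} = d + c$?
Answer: $\sqrt{6} \sqrt{\frac{26927 - 39 i \sqrt{3}}{8976 - 13 i \sqrt{3}}} \approx 4.2426 - 1.9762 \cdot 10^{-7} i$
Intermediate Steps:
$j{\left(c,d \right)} = c + d$
$w = - \frac{25}{12}$ ($w = \left(-25\right) \frac{1}{12} = - \frac{25}{12} \approx -2.0833$)
$A{\left(p \right)} = -7 + \frac{13 i \sqrt{3}}{6}$ ($A{\left(p \right)} = -7 + \sqrt{- \frac{25}{12} - 12} = -7 + \sqrt{- \frac{169}{12}} = -7 + \frac{13 i \sqrt{3}}{6}$)
$X{\left(s \right)} = 2 s$
$\sqrt{X{\left(j{\left(9,0 \right)} \right)} + \frac{1}{A{\left(-17 \right)} - 1489}} = \sqrt{2 \left(9 + 0\right) + \frac{1}{\left(-7 + \frac{13 i \sqrt{3}}{6}\right) - 1489}} = \sqrt{2 \cdot 9 + \frac{1}{-1496 + \frac{13 i \sqrt{3}}{6}}} = \sqrt{18 + \frac{1}{-1496 + \frac{13 i \sqrt{3}}{6}}}$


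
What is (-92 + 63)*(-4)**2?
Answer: -464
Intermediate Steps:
(-92 + 63)*(-4)**2 = -29*16 = -464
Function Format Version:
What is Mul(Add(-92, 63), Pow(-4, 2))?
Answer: -464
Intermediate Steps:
Mul(Add(-92, 63), Pow(-4, 2)) = Mul(-29, 16) = -464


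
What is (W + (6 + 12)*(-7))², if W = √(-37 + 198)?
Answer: (-126 + √161)² ≈ 12839.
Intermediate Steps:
W = √161 ≈ 12.689
(W + (6 + 12)*(-7))² = (√161 + (6 + 12)*(-7))² = (√161 + 18*(-7))² = (√161 - 126)² = (-126 + √161)²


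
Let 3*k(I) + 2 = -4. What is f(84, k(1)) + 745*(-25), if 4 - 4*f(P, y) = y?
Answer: -37247/2 ≈ -18624.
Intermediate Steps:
k(I) = -2 (k(I) = -2/3 + (1/3)*(-4) = -2/3 - 4/3 = -2)
f(P, y) = 1 - y/4
f(84, k(1)) + 745*(-25) = (1 - 1/4*(-2)) + 745*(-25) = (1 + 1/2) - 18625 = 3/2 - 18625 = -37247/2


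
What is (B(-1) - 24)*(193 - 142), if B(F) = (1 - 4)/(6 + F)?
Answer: -6273/5 ≈ -1254.6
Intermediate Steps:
B(F) = -3/(6 + F)
(B(-1) - 24)*(193 - 142) = (-3/(6 - 1) - 24)*(193 - 142) = (-3/5 - 24)*51 = (-3*⅕ - 24)*51 = (-⅗ - 24)*51 = -123/5*51 = -6273/5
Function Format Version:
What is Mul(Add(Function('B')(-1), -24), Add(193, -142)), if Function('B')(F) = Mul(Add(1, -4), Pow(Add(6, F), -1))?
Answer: Rational(-6273, 5) ≈ -1254.6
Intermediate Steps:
Function('B')(F) = Mul(-3, Pow(Add(6, F), -1))
Mul(Add(Function('B')(-1), -24), Add(193, -142)) = Mul(Add(Mul(-3, Pow(Add(6, -1), -1)), -24), Add(193, -142)) = Mul(Add(Mul(-3, Pow(5, -1)), -24), 51) = Mul(Add(Mul(-3, Rational(1, 5)), -24), 51) = Mul(Add(Rational(-3, 5), -24), 51) = Mul(Rational(-123, 5), 51) = Rational(-6273, 5)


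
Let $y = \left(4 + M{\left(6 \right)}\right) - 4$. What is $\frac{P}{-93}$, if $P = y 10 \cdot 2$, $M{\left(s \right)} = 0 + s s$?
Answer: $- \frac{240}{31} \approx -7.7419$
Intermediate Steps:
$M{\left(s \right)} = s^{2}$ ($M{\left(s \right)} = 0 + s^{2} = s^{2}$)
$y = 36$ ($y = \left(4 + 6^{2}\right) - 4 = \left(4 + 36\right) - 4 = 40 - 4 = 36$)
$P = 720$ ($P = 36 \cdot 10 \cdot 2 = 360 \cdot 2 = 720$)
$\frac{P}{-93} = \frac{720}{-93} = 720 \left(- \frac{1}{93}\right) = - \frac{240}{31}$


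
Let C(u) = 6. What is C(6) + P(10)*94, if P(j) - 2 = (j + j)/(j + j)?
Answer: 288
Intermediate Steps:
P(j) = 3 (P(j) = 2 + (j + j)/(j + j) = 2 + (2*j)/((2*j)) = 2 + (2*j)*(1/(2*j)) = 2 + 1 = 3)
C(6) + P(10)*94 = 6 + 3*94 = 6 + 282 = 288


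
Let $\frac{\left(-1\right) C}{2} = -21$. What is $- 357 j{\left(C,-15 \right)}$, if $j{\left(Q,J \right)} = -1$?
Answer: $357$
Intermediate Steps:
$C = 42$ ($C = \left(-2\right) \left(-21\right) = 42$)
$- 357 j{\left(C,-15 \right)} = \left(-357\right) \left(-1\right) = 357$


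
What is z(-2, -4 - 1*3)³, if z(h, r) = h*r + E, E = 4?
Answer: 5832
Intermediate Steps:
z(h, r) = 4 + h*r (z(h, r) = h*r + 4 = 4 + h*r)
z(-2, -4 - 1*3)³ = (4 - 2*(-4 - 1*3))³ = (4 - 2*(-4 - 3))³ = (4 - 2*(-7))³ = (4 + 14)³ = 18³ = 5832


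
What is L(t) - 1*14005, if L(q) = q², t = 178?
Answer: 17679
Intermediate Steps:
L(t) - 1*14005 = 178² - 1*14005 = 31684 - 14005 = 17679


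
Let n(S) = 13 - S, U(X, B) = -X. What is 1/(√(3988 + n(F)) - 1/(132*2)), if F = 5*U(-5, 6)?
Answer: 264/277111295 + 139392*√994/277111295 ≈ 0.015860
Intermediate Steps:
F = 25 (F = 5*(-1*(-5)) = 5*5 = 25)
1/(√(3988 + n(F)) - 1/(132*2)) = 1/(√(3988 + (13 - 1*25)) - 1/(132*2)) = 1/(√(3988 + (13 - 25)) - 1/264) = 1/(√(3988 - 12) - 1*1/264) = 1/(√3976 - 1/264) = 1/(2*√994 - 1/264) = 1/(-1/264 + 2*√994)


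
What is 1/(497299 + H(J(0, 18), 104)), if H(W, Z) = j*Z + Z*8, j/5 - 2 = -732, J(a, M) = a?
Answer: 1/118531 ≈ 8.4366e-6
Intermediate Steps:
j = -3650 (j = 10 + 5*(-732) = 10 - 3660 = -3650)
H(W, Z) = -3642*Z (H(W, Z) = -3650*Z + Z*8 = -3650*Z + 8*Z = -3642*Z)
1/(497299 + H(J(0, 18), 104)) = 1/(497299 - 3642*104) = 1/(497299 - 378768) = 1/118531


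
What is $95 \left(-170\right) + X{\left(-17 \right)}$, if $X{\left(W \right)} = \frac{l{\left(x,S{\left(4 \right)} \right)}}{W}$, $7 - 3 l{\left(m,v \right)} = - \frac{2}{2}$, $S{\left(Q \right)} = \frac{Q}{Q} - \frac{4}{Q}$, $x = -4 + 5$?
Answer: $- \frac{823658}{51} \approx -16150.0$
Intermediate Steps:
$x = 1$
$S{\left(Q \right)} = 1 - \frac{4}{Q}$
$l{\left(m,v \right)} = \frac{8}{3}$ ($l{\left(m,v \right)} = \frac{7}{3} - \frac{\left(-2\right) \frac{1}{2}}{3} = \frac{7}{3} - - \frac{1}{3} = \frac{7}{3} + \frac{1}{3} = \frac{8}{3}$)
$X{\left(W \right)} = \frac{8}{3 W}$
$95 \left(-170\right) + X{\left(-17 \right)} = 95 \left(-170\right) + \frac{8}{3 \left(-17\right)} = -16150 + \frac{8}{3} \left(- \frac{1}{17}\right) = -16150 - \frac{8}{51} = - \frac{823658}{51}$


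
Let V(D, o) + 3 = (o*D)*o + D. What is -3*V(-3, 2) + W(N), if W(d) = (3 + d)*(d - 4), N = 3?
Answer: 48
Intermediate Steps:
W(d) = (-4 + d)*(3 + d) (W(d) = (3 + d)*(-4 + d) = (-4 + d)*(3 + d))
V(D, o) = -3 + D + D*o² (V(D, o) = -3 + ((o*D)*o + D) = -3 + ((D*o)*o + D) = -3 + (D*o² + D) = -3 + (D + D*o²) = -3 + D + D*o²)
-3*V(-3, 2) + W(N) = -3*(-3 - 3 - 3*2²) + (-12 + 3² - 1*3) = -3*(-3 - 3 - 3*4) + (-12 + 9 - 3) = -3*(-3 - 3 - 12) - 6 = -3*(-18) - 6 = 54 - 6 = 48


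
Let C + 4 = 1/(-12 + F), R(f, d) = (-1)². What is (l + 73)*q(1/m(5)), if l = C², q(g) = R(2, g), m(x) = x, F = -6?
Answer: 28981/324 ≈ 89.448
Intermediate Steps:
R(f, d) = 1
C = -73/18 (C = -4 + 1/(-12 - 6) = -4 + 1/(-18) = -4 - 1/18 = -73/18 ≈ -4.0556)
q(g) = 1
l = 5329/324 (l = (-73/18)² = 5329/324 ≈ 16.448)
(l + 73)*q(1/m(5)) = (5329/324 + 73)*1 = (28981/324)*1 = 28981/324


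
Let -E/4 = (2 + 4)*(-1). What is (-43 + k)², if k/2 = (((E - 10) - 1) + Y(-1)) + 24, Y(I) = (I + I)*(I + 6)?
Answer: 121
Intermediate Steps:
Y(I) = 2*I*(6 + I) (Y(I) = (2*I)*(6 + I) = 2*I*(6 + I))
E = 24 (E = -4*(2 + 4)*(-1) = -24*(-1) = -4*(-6) = 24)
k = 54 (k = 2*((((24 - 10) - 1) + 2*(-1)*(6 - 1)) + 24) = 2*(((14 - 1) + 2*(-1)*5) + 24) = 2*((13 - 10) + 24) = 2*(3 + 24) = 2*27 = 54)
(-43 + k)² = (-43 + 54)² = 11² = 121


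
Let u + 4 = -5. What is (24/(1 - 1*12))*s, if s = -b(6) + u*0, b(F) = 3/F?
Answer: 12/11 ≈ 1.0909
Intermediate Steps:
u = -9 (u = -4 - 5 = -9)
s = -1/2 (s = -3/6 - 9*0 = -3/6 + 0 = -1*1/2 + 0 = -1/2 + 0 = -1/2 ≈ -0.50000)
(24/(1 - 1*12))*s = (24/(1 - 1*12))*(-1/2) = (24/(1 - 12))*(-1/2) = (24/(-11))*(-1/2) = (24*(-1/11))*(-1/2) = -24/11*(-1/2) = 12/11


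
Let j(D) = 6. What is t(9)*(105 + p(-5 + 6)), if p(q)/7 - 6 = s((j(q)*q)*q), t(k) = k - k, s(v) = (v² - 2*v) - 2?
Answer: 0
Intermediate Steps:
s(v) = -2 + v² - 2*v
t(k) = 0
p(q) = 28 - 84*q² + 252*q⁴ (p(q) = 42 + 7*(-2 + ((6*q)*q)² - 2*6*q*q) = 42 + 7*(-2 + (6*q²)² - 12*q²) = 42 + 7*(-2 + 36*q⁴ - 12*q²) = 42 + 7*(-2 - 12*q² + 36*q⁴) = 42 + (-14 - 84*q² + 252*q⁴) = 28 - 84*q² + 252*q⁴)
t(9)*(105 + p(-5 + 6)) = 0*(105 + (28 - 84*(-5 + 6)² + 252*(-5 + 6)⁴)) = 0*(105 + (28 - 84*1² + 252*1⁴)) = 0*(105 + (28 - 84*1 + 252*1)) = 0*(105 + (28 - 84 + 252)) = 0*(105 + 196) = 0*301 = 0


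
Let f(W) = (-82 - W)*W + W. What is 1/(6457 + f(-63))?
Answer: 1/7591 ≈ 0.00013173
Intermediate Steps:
f(W) = W + W*(-82 - W) (f(W) = W*(-82 - W) + W = W + W*(-82 - W))
1/(6457 + f(-63)) = 1/(6457 - 1*(-63)*(81 - 63)) = 1/(6457 - 1*(-63)*18) = 1/(6457 + 1134) = 1/7591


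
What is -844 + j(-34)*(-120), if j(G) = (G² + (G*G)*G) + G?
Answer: 4580996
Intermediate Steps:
j(G) = G + G² + G³ (j(G) = (G² + G²*G) + G = (G² + G³) + G = G + G² + G³)
-844 + j(-34)*(-120) = -844 - 34*(1 - 34 + (-34)²)*(-120) = -844 - 34*(1 - 34 + 1156)*(-120) = -844 - 34*1123*(-120) = -844 - 38182*(-120) = -844 + 4581840 = 4580996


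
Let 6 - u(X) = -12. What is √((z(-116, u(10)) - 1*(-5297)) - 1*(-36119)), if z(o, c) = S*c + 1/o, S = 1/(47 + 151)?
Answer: √16858167799/638 ≈ 203.51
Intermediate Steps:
u(X) = 18 (u(X) = 6 - 1*(-12) = 6 + 12 = 18)
S = 1/198 ≈ 0.0050505
z(o, c) = 1/o + c/198 (z(o, c) = c/198 + 1/o = 1/o + c/198)
√((z(-116, u(10)) - 1*(-5297)) - 1*(-36119)) = √(((1/(-116) + (1/198)*18) - 1*(-5297)) - 1*(-36119)) = √(((-1/116 + 1/11) + 5297) + 36119) = √((105/1276 + 5297) + 36119) = √(6759077/1276 + 36119) = √(52846921/1276) = √16858167799/638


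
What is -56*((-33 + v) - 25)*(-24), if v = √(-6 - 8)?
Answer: -77952 + 1344*I*√14 ≈ -77952.0 + 5028.8*I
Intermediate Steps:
v = I*√14 (v = √(-14) = I*√14 ≈ 3.7417*I)
-56*((-33 + v) - 25)*(-24) = -56*((-33 + I*√14) - 25)*(-24) = -56*(-58 + I*√14)*(-24) = (3248 - 56*I*√14)*(-24) = -77952 + 1344*I*√14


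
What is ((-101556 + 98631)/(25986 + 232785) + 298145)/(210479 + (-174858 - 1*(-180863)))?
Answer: 12858546145/9336630194 ≈ 1.3772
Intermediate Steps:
((-101556 + 98631)/(25986 + 232785) + 298145)/(210479 + (-174858 - 1*(-180863))) = (-2925/258771 + 298145)/(210479 + (-174858 + 180863)) = (-2925*1/258771 + 298145)/(210479 + 6005) = (-975/86257 + 298145)/216484 = (25717092290/86257)*(1/216484) = 12858546145/9336630194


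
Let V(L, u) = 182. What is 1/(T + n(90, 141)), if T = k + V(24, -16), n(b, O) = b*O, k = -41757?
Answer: -1/28885 ≈ -3.4620e-5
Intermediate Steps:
n(b, O) = O*b
T = -41575 (T = -41757 + 182 = -41575)
1/(T + n(90, 141)) = 1/(-41575 + 141*90) = 1/(-41575 + 12690) = 1/(-28885) = -1/28885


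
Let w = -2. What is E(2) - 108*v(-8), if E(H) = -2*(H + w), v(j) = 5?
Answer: -540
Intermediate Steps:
E(H) = 4 - 2*H (E(H) = -2*(H - 2) = -2*(-2 + H) = 4 - 2*H)
E(2) - 108*v(-8) = (4 - 2*2) - 108*5 = (4 - 4) - 540 = 0 - 540 = -540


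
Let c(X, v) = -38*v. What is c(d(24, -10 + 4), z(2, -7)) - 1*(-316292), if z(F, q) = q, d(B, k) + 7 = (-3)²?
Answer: 316558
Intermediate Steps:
d(B, k) = 2 (d(B, k) = -7 + (-3)² = -7 + 9 = 2)
c(d(24, -10 + 4), z(2, -7)) - 1*(-316292) = -38*(-7) - 1*(-316292) = 266 + 316292 = 316558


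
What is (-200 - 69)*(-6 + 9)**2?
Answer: -2421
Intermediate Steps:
(-200 - 69)*(-6 + 9)**2 = -269*3**2 = -269*9 = -2421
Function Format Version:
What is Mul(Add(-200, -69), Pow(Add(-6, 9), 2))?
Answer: -2421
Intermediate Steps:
Mul(Add(-200, -69), Pow(Add(-6, 9), 2)) = Mul(-269, Pow(3, 2)) = Mul(-269, 9) = -2421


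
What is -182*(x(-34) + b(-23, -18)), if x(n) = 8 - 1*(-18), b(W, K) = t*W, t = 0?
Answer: -4732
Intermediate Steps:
b(W, K) = 0 (b(W, K) = 0*W = 0)
x(n) = 26 (x(n) = 8 + 18 = 26)
-182*(x(-34) + b(-23, -18)) = -182*(26 + 0) = -182*26 = -4732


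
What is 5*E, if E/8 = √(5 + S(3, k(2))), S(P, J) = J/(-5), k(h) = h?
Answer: 8*√115 ≈ 85.790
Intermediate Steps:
S(P, J) = -J/5
E = 8*√115/5 (E = 8*√(5 - ⅕*2) = 8*√(5 - ⅖) = 8*√(23/5) = 8*(√115/5) = 8*√115/5 ≈ 17.158)
5*E = 5*(8*√115/5) = 8*√115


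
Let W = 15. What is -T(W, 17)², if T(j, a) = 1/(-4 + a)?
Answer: -1/169 ≈ -0.0059172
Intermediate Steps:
-T(W, 17)² = -(1/(-4 + 17))² = -(1/13)² = -1*1/169 = -1/169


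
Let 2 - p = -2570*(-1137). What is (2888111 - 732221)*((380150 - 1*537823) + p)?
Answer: -6639625942290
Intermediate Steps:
p = -2922088 (p = 2 - (-2570)*(-1137) = 2 - 1*2922090 = 2 - 2922090 = -2922088)
(2888111 - 732221)*((380150 - 1*537823) + p) = (2888111 - 732221)*((380150 - 1*537823) - 2922088) = 2155890*((380150 - 537823) - 2922088) = 2155890*(-157673 - 2922088) = 2155890*(-3079761) = -6639625942290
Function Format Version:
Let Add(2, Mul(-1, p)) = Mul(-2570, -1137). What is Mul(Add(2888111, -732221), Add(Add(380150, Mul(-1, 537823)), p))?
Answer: -6639625942290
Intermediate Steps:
p = -2922088 (p = Add(2, Mul(-1, Mul(-2570, -1137))) = Add(2, Mul(-1, 2922090)) = Add(2, -2922090) = -2922088)
Mul(Add(2888111, -732221), Add(Add(380150, Mul(-1, 537823)), p)) = Mul(Add(2888111, -732221), Add(Add(380150, Mul(-1, 537823)), -2922088)) = Mul(2155890, Add(Add(380150, -537823), -2922088)) = Mul(2155890, Add(-157673, -2922088)) = Mul(2155890, -3079761) = -6639625942290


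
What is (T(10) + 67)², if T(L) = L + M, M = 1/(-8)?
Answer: 378225/64 ≈ 5909.8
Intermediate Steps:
M = -⅛ ≈ -0.12500
T(L) = -⅛ + L (T(L) = L - ⅛ = -⅛ + L)
(T(10) + 67)² = ((-⅛ + 10) + 67)² = (79/8 + 67)² = (615/8)² = 378225/64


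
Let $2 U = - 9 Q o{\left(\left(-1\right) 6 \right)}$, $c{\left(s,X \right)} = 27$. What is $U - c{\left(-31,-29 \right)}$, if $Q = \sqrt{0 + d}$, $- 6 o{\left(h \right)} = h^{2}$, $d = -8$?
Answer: $-27 + 54 i \sqrt{2} \approx -27.0 + 76.368 i$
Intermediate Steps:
$o{\left(h \right)} = - \frac{h^{2}}{6}$
$Q = 2 i \sqrt{2}$ ($Q = \sqrt{0 - 8} = \sqrt{-8} = 2 i \sqrt{2} \approx 2.8284 i$)
$U = 54 i \sqrt{2}$ ($U = \frac{- 9 \cdot 2 i \sqrt{2} \left(- \frac{\left(\left(-1\right) 6\right)^{2}}{6}\right)}{2} = \frac{- 18 i \sqrt{2} \left(- \frac{\left(-6\right)^{2}}{6}\right)}{2} = \frac{- 18 i \sqrt{2} \left(\left(- \frac{1}{6}\right) 36\right)}{2} = \frac{- 18 i \sqrt{2} \left(-6\right)}{2} = \frac{108 i \sqrt{2}}{2} = 54 i \sqrt{2} \approx 76.368 i$)
$U - c{\left(-31,-29 \right)} = 54 i \sqrt{2} - 27 = -27 + 54 i \sqrt{2}$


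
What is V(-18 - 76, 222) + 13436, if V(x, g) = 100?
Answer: 13536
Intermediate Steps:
V(-18 - 76, 222) + 13436 = 100 + 13436 = 13536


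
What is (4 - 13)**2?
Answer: 81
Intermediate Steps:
(4 - 13)**2 = (-9)**2 = 81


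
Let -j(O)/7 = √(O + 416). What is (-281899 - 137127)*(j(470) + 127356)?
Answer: -53365475256 + 2933182*√886 ≈ -5.3278e+10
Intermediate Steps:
j(O) = -7*√(416 + O) (j(O) = -7*√(O + 416) = -7*√(416 + O))
(-281899 - 137127)*(j(470) + 127356) = (-281899 - 137127)*(-7*√(416 + 470) + 127356) = -419026*(-7*√886 + 127356) = -419026*(127356 - 7*√886) = -53365475256 + 2933182*√886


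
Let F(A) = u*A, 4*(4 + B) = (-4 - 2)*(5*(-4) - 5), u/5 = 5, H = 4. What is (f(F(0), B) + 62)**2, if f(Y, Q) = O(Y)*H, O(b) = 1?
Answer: 4356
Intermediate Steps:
u = 25 (u = 5*5 = 25)
B = 67/2 (B = -4 + ((-4 - 2)*(5*(-4) - 5))/4 = -4 + (-6*(-20 - 5))/4 = -4 + (-6*(-25))/4 = -4 + (1/4)*150 = -4 + 75/2 = 67/2 ≈ 33.500)
F(A) = 25*A
f(Y, Q) = 4 (f(Y, Q) = 1*4 = 4)
(f(F(0), B) + 62)**2 = (4 + 62)**2 = 66**2 = 4356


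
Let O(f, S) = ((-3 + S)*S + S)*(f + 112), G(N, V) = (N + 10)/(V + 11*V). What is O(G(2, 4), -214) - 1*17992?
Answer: 5170652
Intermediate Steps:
G(N, V) = (10 + N)/(12*V) (G(N, V) = (10 + N)/((12*V)) = (10 + N)*(1/(12*V)) = (10 + N)/(12*V))
O(f, S) = (112 + f)*(S + S*(-3 + S)) (O(f, S) = (S*(-3 + S) + S)*(112 + f) = (S + S*(-3 + S))*(112 + f) = (112 + f)*(S + S*(-3 + S)))
O(G(2, 4), -214) - 1*17992 = -214*(-224 - (10 + 2)/(6*4) + 112*(-214) - 107*(10 + 2)/(6*4)) - 1*17992 = -214*(-224 - 12/(6*4) - 23968 - 107*12/(6*4)) - 17992 = -214*(-224 - 2*1/4 - 23968 - 214*1/4) - 17992 = -214*(-224 - 1/2 - 23968 - 107/2) - 17992 = -214*(-24246) - 17992 = 5188644 - 17992 = 5170652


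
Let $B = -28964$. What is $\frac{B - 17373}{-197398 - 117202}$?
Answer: $\frac{46337}{314600} \approx 0.14729$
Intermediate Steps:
$\frac{B - 17373}{-197398 - 117202} = \frac{-28964 - 17373}{-197398 - 117202} = - \frac{46337}{-314600} = \left(-46337\right) \left(- \frac{1}{314600}\right) = \frac{46337}{314600}$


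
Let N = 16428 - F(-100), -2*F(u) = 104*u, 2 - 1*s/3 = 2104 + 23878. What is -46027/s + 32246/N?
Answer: 757511099/218777580 ≈ 3.4625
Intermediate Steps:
s = -77940 (s = 6 - 3*(2104 + 23878) = 6 - 3*25982 = 6 - 77946 = -77940)
F(u) = -52*u
N = 11228 (N = 16428 - (-52)*(-100) = 16428 - 1*5200 = 16428 - 5200 = 11228)
-46027/s + 32246/N = -46027/(-77940) + 32246/11228 = -46027*(-1/77940) + 32246*(1/11228) = 46027/77940 + 16123/5614 = 757511099/218777580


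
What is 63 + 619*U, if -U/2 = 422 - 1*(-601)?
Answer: -1266411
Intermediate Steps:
U = -2046 (U = -2*(422 - 1*(-601)) = -2*(422 + 601) = -2*1023 = -2046)
63 + 619*U = 63 + 619*(-2046) = 63 - 1266474 = -1266411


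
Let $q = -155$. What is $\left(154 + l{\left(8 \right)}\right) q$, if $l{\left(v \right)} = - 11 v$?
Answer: $-10230$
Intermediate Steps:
$\left(154 + l{\left(8 \right)}\right) q = \left(154 - 88\right) \left(-155\right) = 66 \left(-155\right) = -10230$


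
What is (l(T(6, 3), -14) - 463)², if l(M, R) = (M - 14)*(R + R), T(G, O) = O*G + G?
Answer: 552049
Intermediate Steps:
T(G, O) = G + G*O (T(G, O) = G*O + G = G + G*O)
l(M, R) = 2*R*(-14 + M) (l(M, R) = (-14 + M)*(2*R) = 2*R*(-14 + M))
(l(T(6, 3), -14) - 463)² = (2*(-14)*(-14 + 6*(1 + 3)) - 463)² = (2*(-14)*(-14 + 6*4) - 463)² = (2*(-14)*(-14 + 24) - 463)² = (2*(-14)*10 - 463)² = (-280 - 463)² = (-743)² = 552049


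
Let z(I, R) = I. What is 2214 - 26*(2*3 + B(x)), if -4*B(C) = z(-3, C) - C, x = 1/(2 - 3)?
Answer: 2045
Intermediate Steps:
x = -1 (x = 1/(-1) = -1)
B(C) = ¾ + C/4 (B(C) = -(-3 - C)/4 = ¾ + C/4)
2214 - 26*(2*3 + B(x)) = 2214 - 26*(2*3 + (¾ + (¼)*(-1))) = 2214 - 26*(6 + (¾ - ¼)) = 2214 - 26*(6 + ½) = 2214 - 26*13/2 = 2214 - 1*169 = 2214 - 169 = 2045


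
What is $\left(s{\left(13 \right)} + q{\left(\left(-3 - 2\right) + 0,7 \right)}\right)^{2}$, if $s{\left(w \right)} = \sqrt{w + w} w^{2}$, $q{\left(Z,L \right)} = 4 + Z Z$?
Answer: $743427 + 9802 \sqrt{26} \approx 7.9341 \cdot 10^{5}$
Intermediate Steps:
$q{\left(Z,L \right)} = 4 + Z^{2}$
$s{\left(w \right)} = \sqrt{2} w^{\frac{5}{2}}$ ($s{\left(w \right)} = \sqrt{2 w} w^{2} = \sqrt{2} \sqrt{w} w^{2} = \sqrt{2} w^{\frac{5}{2}}$)
$\left(s{\left(13 \right)} + q{\left(\left(-3 - 2\right) + 0,7 \right)}\right)^{2} = \left(\sqrt{2} \cdot 13^{\frac{5}{2}} + \left(4 + \left(\left(-3 - 2\right) + 0\right)^{2}\right)\right)^{2} = \left(\sqrt{2} \cdot 169 \sqrt{13} + \left(4 + \left(-5 + 0\right)^{2}\right)\right)^{2} = \left(169 \sqrt{26} + \left(4 + \left(-5\right)^{2}\right)\right)^{2} = \left(169 \sqrt{26} + \left(4 + 25\right)\right)^{2} = \left(169 \sqrt{26} + 29\right)^{2} = \left(29 + 169 \sqrt{26}\right)^{2}$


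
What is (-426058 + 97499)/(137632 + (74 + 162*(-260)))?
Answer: -328559/95586 ≈ -3.4373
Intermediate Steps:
(-426058 + 97499)/(137632 + (74 + 162*(-260))) = -328559/(137632 + (74 - 42120)) = -328559/(137632 - 42046) = -328559/95586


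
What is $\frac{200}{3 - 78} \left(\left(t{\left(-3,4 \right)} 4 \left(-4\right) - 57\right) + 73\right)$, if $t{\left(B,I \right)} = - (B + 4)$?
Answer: $- \frac{256}{3} \approx -85.333$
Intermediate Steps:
$t{\left(B,I \right)} = -4 - B$ ($t{\left(B,I \right)} = - (4 + B) = -4 - B$)
$\frac{200}{3 - 78} \left(\left(t{\left(-3,4 \right)} 4 \left(-4\right) - 57\right) + 73\right) = \frac{200}{3 - 78} \left(\left(\left(-4 - -3\right) 4 \left(-4\right) - 57\right) + 73\right) = \frac{200}{-75} \left(\left(\left(-4 + 3\right) 4 \left(-4\right) - 57\right) + 73\right) = 200 \left(- \frac{1}{75}\right) \left(\left(\left(-1\right) 4 \left(-4\right) - 57\right) + 73\right) = - \frac{8 \left(\left(\left(-4\right) \left(-4\right) - 57\right) + 73\right)}{3} = - \frac{8 \left(\left(16 - 57\right) + 73\right)}{3} = - \frac{8 \left(-41 + 73\right)}{3} = \left(- \frac{8}{3}\right) 32 = - \frac{256}{3}$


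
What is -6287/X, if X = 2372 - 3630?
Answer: 6287/1258 ≈ 4.9976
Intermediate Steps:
X = -1258
-6287/X = -6287/(-1258) = -6287*(-1/1258) = 6287/1258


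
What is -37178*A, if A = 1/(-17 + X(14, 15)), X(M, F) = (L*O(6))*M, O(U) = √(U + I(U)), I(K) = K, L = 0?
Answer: 37178/17 ≈ 2186.9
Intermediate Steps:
O(U) = √2*√U (O(U) = √(U + U) = √(2*U) = √2*√U)
X(M, F) = 0 (X(M, F) = (0*(√2*√6))*M = (0*(2*√3))*M = 0*M = 0)
A = -1/17 (A = 1/(-17 + 0) = 1/(-17) = -1/17 ≈ -0.058824)
-37178*A = -37178*(-1/17) = 37178/17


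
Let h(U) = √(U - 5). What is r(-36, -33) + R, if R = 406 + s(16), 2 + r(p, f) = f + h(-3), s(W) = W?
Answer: 387 + 2*I*√2 ≈ 387.0 + 2.8284*I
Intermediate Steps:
h(U) = √(-5 + U)
r(p, f) = -2 + f + 2*I*√2 (r(p, f) = -2 + (f + √(-5 - 3)) = -2 + (f + √(-8)) = -2 + (f + 2*I*√2) = -2 + f + 2*I*√2)
R = 422 (R = 406 + 16 = 422)
r(-36, -33) + R = (-2 - 33 + 2*I*√2) + 422 = (-35 + 2*I*√2) + 422 = 387 + 2*I*√2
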